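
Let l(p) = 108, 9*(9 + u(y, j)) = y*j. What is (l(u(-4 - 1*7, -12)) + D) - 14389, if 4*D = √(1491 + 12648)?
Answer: -14281 + 3*√1571/4 ≈ -14251.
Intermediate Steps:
u(y, j) = -9 + j*y/9 (u(y, j) = -9 + (y*j)/9 = -9 + (j*y)/9 = -9 + j*y/9)
D = 3*√1571/4 (D = √(1491 + 12648)/4 = √14139/4 = (3*√1571)/4 = 3*√1571/4 ≈ 29.727)
(l(u(-4 - 1*7, -12)) + D) - 14389 = (108 + 3*√1571/4) - 14389 = -14281 + 3*√1571/4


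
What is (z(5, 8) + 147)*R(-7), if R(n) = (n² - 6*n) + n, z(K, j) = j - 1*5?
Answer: 12600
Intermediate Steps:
z(K, j) = -5 + j (z(K, j) = j - 5 = -5 + j)
R(n) = n² - 5*n
(z(5, 8) + 147)*R(-7) = ((-5 + 8) + 147)*(-7*(-5 - 7)) = (3 + 147)*(-7*(-12)) = 150*84 = 12600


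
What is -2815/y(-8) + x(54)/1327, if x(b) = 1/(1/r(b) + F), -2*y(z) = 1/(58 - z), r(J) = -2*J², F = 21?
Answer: 60388816342692/162519017 ≈ 3.7158e+5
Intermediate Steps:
y(z) = -1/(2*(58 - z))
x(b) = 1/(21 - 1/(2*b²)) (x(b) = 1/(1/(-2*b²) + 21) = 1/(-1/(2*b²) + 21) = 1/(21 - 1/(2*b²)))
-2815/y(-8) + x(54)/1327 = -2815/(1/(2*(-58 - 8))) + (2*54²/(-1 + 42*54²))/1327 = -2815/((½)/(-66)) + (2*2916/(-1 + 42*2916))*(1/1327) = -2815/((½)*(-1/66)) + (2*2916/(-1 + 122472))*(1/1327) = -2815/(-1/132) + (2*2916/122471)*(1/1327) = -2815*(-132) + (2*2916*(1/122471))*(1/1327) = 371580 + (5832/122471)*(1/1327) = 371580 + 5832/162519017 = 60388816342692/162519017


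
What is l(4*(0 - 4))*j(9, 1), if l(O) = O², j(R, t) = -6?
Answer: -1536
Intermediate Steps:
l(4*(0 - 4))*j(9, 1) = (4*(0 - 4))²*(-6) = (4*(-4))²*(-6) = (-16)²*(-6) = 256*(-6) = -1536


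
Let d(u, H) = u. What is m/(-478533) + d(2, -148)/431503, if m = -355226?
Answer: 153282041744/206488425099 ≈ 0.74233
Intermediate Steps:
m/(-478533) + d(2, -148)/431503 = -355226/(-478533) + 2/431503 = -355226*(-1/478533) + 2*(1/431503) = 355226/478533 + 2/431503 = 153282041744/206488425099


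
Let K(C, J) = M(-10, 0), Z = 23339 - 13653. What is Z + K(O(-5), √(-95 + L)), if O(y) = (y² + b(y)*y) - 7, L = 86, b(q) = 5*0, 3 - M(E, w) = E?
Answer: 9699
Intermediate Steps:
M(E, w) = 3 - E
b(q) = 0
Z = 9686
O(y) = -7 + y² (O(y) = (y² + 0*y) - 7 = (y² + 0) - 7 = y² - 7 = -7 + y²)
K(C, J) = 13 (K(C, J) = 3 - 1*(-10) = 3 + 10 = 13)
Z + K(O(-5), √(-95 + L)) = 9686 + 13 = 9699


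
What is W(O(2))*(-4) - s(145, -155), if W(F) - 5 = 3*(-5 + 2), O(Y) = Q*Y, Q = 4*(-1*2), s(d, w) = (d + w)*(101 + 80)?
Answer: 1826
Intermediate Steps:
s(d, w) = 181*d + 181*w (s(d, w) = (d + w)*181 = 181*d + 181*w)
Q = -8 (Q = 4*(-2) = -8)
O(Y) = -8*Y
W(F) = -4 (W(F) = 5 + 3*(-5 + 2) = 5 + 3*(-3) = 5 - 9 = -4)
W(O(2))*(-4) - s(145, -155) = -4*(-4) - (181*145 + 181*(-155)) = 16 - (26245 - 28055) = 16 - 1*(-1810) = 16 + 1810 = 1826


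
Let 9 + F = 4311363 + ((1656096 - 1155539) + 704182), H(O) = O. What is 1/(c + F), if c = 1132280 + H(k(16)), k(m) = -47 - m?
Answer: 1/6648310 ≈ 1.5041e-7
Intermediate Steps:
c = 1132217 (c = 1132280 + (-47 - 1*16) = 1132280 + (-47 - 16) = 1132280 - 63 = 1132217)
F = 5516093 (F = -9 + (4311363 + ((1656096 - 1155539) + 704182)) = -9 + (4311363 + (500557 + 704182)) = -9 + (4311363 + 1204739) = -9 + 5516102 = 5516093)
1/(c + F) = 1/(1132217 + 5516093) = 1/6648310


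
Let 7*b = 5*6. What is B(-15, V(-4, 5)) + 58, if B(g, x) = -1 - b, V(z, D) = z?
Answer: 369/7 ≈ 52.714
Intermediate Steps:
b = 30/7 (b = (5*6)/7 = (⅐)*30 = 30/7 ≈ 4.2857)
B(g, x) = -37/7 (B(g, x) = -1 - 1*30/7 = -1 - 30/7 = -37/7)
B(-15, V(-4, 5)) + 58 = -37/7 + 58 = 369/7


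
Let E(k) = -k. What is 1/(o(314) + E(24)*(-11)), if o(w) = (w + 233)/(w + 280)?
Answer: 594/157363 ≈ 0.0037747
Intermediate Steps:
o(w) = (233 + w)/(280 + w)
1/(o(314) + E(24)*(-11)) = 1/((233 + 314)/(280 + 314) - 1*24*(-11)) = 1/(547/594 - 24*(-11)) = 1/((1/594)*547 + 264) = 1/(547/594 + 264) = 1/(157363/594) = 594/157363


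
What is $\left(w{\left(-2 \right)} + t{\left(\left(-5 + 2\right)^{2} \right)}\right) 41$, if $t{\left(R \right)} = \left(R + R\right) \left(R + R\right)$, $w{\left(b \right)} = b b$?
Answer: $13448$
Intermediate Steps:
$w{\left(b \right)} = b^{2}$
$t{\left(R \right)} = 4 R^{2}$ ($t{\left(R \right)} = 2 R 2 R = 4 R^{2}$)
$\left(w{\left(-2 \right)} + t{\left(\left(-5 + 2\right)^{2} \right)}\right) 41 = \left(\left(-2\right)^{2} + 4 \left(\left(-5 + 2\right)^{2}\right)^{2}\right) 41 = \left(4 + 4 \left(\left(-3\right)^{2}\right)^{2}\right) 41 = \left(4 + 4 \cdot 9^{2}\right) 41 = \left(4 + 4 \cdot 81\right) 41 = \left(4 + 324\right) 41 = 328 \cdot 41 = 13448$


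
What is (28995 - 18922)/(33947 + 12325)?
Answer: 10073/46272 ≈ 0.21769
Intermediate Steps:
(28995 - 18922)/(33947 + 12325) = 10073/46272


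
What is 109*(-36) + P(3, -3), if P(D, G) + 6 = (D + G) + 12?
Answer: -3918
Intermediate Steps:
P(D, G) = 6 + D + G (P(D, G) = -6 + ((D + G) + 12) = -6 + (12 + D + G) = 6 + D + G)
109*(-36) + P(3, -3) = 109*(-36) + (6 + 3 - 3) = -3924 + 6 = -3918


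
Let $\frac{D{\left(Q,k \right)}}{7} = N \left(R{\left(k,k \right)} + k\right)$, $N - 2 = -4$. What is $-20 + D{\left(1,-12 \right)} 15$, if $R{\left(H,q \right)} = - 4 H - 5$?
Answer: $-6530$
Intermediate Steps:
$N = -2$ ($N = 2 - 4 = -2$)
$R{\left(H,q \right)} = -5 - 4 H$
$D{\left(Q,k \right)} = 70 + 42 k$ ($D{\left(Q,k \right)} = 7 \left(- 2 \left(\left(-5 - 4 k\right) + k\right)\right) = 7 \left(- 2 \left(-5 - 3 k\right)\right) = 7 \left(10 + 6 k\right) = 70 + 42 k$)
$-20 + D{\left(1,-12 \right)} 15 = -20 + \left(70 + 42 \left(-12\right)\right) 15 = -20 + \left(70 - 504\right) 15 = -20 - 6510 = -6530$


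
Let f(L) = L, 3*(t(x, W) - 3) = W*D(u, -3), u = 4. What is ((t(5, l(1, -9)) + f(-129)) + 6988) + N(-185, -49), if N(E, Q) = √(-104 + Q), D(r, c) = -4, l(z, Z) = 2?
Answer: 20578/3 + 3*I*√17 ≈ 6859.3 + 12.369*I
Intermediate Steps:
t(x, W) = 3 - 4*W/3 (t(x, W) = 3 + (W*(-4))/3 = 3 + (-4*W)/3 = 3 - 4*W/3)
((t(5, l(1, -9)) + f(-129)) + 6988) + N(-185, -49) = (((3 - 4/3*2) - 129) + 6988) + √(-104 - 49) = (((3 - 8/3) - 129) + 6988) + √(-153) = ((⅓ - 129) + 6988) + 3*I*√17 = (-386/3 + 6988) + 3*I*√17 = 20578/3 + 3*I*√17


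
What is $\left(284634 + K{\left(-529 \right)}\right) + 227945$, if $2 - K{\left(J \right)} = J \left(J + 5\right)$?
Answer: $235385$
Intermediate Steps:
$K{\left(J \right)} = 2 - J \left(5 + J\right)$ ($K{\left(J \right)} = 2 - J \left(J + 5\right) = 2 - J \left(5 + J\right)$)
$\left(284634 + K{\left(-529 \right)}\right) + 227945 = \left(284634 - 277194\right) + 227945 = 7440 + 227945 = 235385$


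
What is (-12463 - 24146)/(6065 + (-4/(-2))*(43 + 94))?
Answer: -12203/2113 ≈ -5.7752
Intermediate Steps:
(-12463 - 24146)/(6065 + (-4/(-2))*(43 + 94)) = -36609/(6065 - 4*(-½)*137) = -36609/(6065 + 2*137) = -36609/(6065 + 274) = -36609/6339 = -36609*1/6339 = -12203/2113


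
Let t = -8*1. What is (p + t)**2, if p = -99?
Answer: 11449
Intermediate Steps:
t = -8
(p + t)**2 = (-99 - 8)**2 = (-107)**2 = 11449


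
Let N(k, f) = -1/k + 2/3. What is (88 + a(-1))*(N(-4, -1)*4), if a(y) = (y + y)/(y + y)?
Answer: 979/3 ≈ 326.33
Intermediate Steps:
a(y) = 1 (a(y) = (2*y)/((2*y)) = (2*y)*(1/(2*y)) = 1)
N(k, f) = ⅔ - 1/k (N(k, f) = -1/k + 2*(⅓) = -1/k + ⅔ = ⅔ - 1/k)
(88 + a(-1))*(N(-4, -1)*4) = (88 + 1)*((⅔ - 1/(-4))*4) = 89*((⅔ - 1*(-¼))*4) = 89*((⅔ + ¼)*4) = 89*((11/12)*4) = 89*(11/3) = 979/3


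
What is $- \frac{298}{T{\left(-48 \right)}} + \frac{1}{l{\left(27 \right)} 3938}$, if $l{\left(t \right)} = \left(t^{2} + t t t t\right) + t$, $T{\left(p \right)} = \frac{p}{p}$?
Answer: $- \frac{624545952227}{2095791786} \approx -298.0$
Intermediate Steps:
$T{\left(p \right)} = 1$
$l{\left(t \right)} = t + t^{2} + t^{4}$ ($l{\left(t \right)} = \left(t^{2} + t^{2} t t\right) + t = \left(t^{2} + t^{3} t\right) + t = \left(t^{2} + t^{4}\right) + t = t + t^{2} + t^{4}$)
$- \frac{298}{T{\left(-48 \right)}} + \frac{1}{l{\left(27 \right)} 3938} = - \frac{298}{1} + \frac{1}{27 \left(1 + 27 + 27^{3}\right) 3938} = \left(-298\right) 1 + \frac{1}{27 \left(1 + 27 + 19683\right)} \frac{1}{3938} = -298 + \frac{1}{27 \cdot 19711} \cdot \frac{1}{3938} = -298 + \frac{1}{532197} \cdot \frac{1}{3938} = -298 + \frac{1}{2095791786} = - \frac{624545952227}{2095791786}$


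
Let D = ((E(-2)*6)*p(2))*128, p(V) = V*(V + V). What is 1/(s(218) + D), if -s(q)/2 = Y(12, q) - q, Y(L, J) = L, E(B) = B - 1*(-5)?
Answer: 1/18844 ≈ 5.3067e-5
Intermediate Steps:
p(V) = 2*V² (p(V) = V*(2*V) = 2*V²)
E(B) = 5 + B (E(B) = B + 5 = 5 + B)
s(q) = -24 + 2*q (s(q) = -2*(12 - q) = -24 + 2*q)
D = 18432 (D = (((5 - 2)*6)*(2*2²))*128 = ((3*6)*(2*4))*128 = (18*8)*128 = 144*128 = 18432)
1/(s(218) + D) = 1/((-24 + 2*218) + 18432) = 1/((-24 + 436) + 18432) = 1/(412 + 18432) = 1/18844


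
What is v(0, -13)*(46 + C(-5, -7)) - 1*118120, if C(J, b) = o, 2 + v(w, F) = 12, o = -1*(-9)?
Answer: -117570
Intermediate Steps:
o = 9
v(w, F) = 10 (v(w, F) = -2 + 12 = 10)
C(J, b) = 9
v(0, -13)*(46 + C(-5, -7)) - 1*118120 = 10*(46 + 9) - 1*118120 = 10*55 - 118120 = 550 - 118120 = -117570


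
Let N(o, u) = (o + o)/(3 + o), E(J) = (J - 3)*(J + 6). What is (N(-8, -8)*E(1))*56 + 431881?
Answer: 2146861/5 ≈ 4.2937e+5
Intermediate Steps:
E(J) = (-3 + J)*(6 + J)
N(o, u) = 2*o/(3 + o) (N(o, u) = (2*o)/(3 + o) = 2*o/(3 + o))
(N(-8, -8)*E(1))*56 + 431881 = ((2*(-8)/(3 - 8))*(-18 + 1**2 + 3*1))*56 + 431881 = ((2*(-8)/(-5))*(-18 + 1 + 3))*56 + 431881 = ((2*(-8)*(-1/5))*(-14))*56 + 431881 = ((16/5)*(-14))*56 + 431881 = -224/5*56 + 431881 = -12544/5 + 431881 = 2146861/5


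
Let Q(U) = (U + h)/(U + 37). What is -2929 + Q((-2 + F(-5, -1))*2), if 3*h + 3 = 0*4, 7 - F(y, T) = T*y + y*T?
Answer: -79094/27 ≈ -2929.4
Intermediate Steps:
F(y, T) = 7 - 2*T*y (F(y, T) = 7 - (T*y + y*T) = 7 - (T*y + T*y) = 7 - 2*T*y)
h = -1 (h = -1 + (0*4)/3 = -1 + (1/3)*0 = -1 + 0 = -1)
Q(U) = (-1 + U)/(37 + U) (Q(U) = (U - 1)/(U + 37) = (-1 + U)/(37 + U))
-2929 + Q((-2 + F(-5, -1))*2) = -2929 + (-1 + (-2 + (7 - 2*(-1)*(-5)))*2)/(37 + (-2 + (7 - 2*(-1)*(-5)))*2) = -2929 + (-1 + (-2 + (7 - 10))*2)/(37 + (-2 + (7 - 10))*2) = -2929 + (-1 + (-2 - 3)*2)/(37 + (-2 - 3)*2) = -2929 + (-1 - 5*2)/(37 - 5*2) = -2929 + (-1 - 10)/(37 - 10) = -2929 - 11/27 = -79094/27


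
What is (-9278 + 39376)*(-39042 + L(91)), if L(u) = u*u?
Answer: -925844578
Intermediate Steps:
L(u) = u**2
(-9278 + 39376)*(-39042 + L(91)) = (-9278 + 39376)*(-39042 + 91**2) = 30098*(-39042 + 8281) = 30098*(-30761) = -925844578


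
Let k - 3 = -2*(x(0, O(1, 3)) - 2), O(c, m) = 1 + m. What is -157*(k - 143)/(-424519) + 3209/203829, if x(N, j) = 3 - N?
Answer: -3181882255/86529283251 ≈ -0.036772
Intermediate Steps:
k = 1 (k = 3 - 2*((3 - 1*0) - 2) = 3 - 2*((3 + 0) - 2) = 3 - 2*(3 - 2) = 3 - 2*1 = 3 - 2 = 1)
-157*(k - 143)/(-424519) + 3209/203829 = -157*(1 - 143)/(-424519) + 3209/203829 = -157*(-142)*(-1/424519) + 3209*(1/203829) = 22294*(-1/424519) + 3209/203829 = -22294/424519 + 3209/203829 = -3181882255/86529283251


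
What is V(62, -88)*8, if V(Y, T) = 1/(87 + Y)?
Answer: 8/149 ≈ 0.053691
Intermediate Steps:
V(62, -88)*8 = 8/(87 + 62) = 8/149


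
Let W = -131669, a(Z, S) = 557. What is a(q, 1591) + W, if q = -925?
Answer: -131112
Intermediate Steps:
a(q, 1591) + W = 557 - 131669 = -131112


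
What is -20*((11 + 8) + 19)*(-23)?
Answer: 17480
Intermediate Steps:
-20*((11 + 8) + 19)*(-23) = -20*(19 + 19)*(-23) = -20*38*(-23) = -760*(-23) = 17480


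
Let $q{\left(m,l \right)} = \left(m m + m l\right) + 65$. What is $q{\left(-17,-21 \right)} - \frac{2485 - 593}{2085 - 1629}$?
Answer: $\frac{80581}{114} \approx 706.85$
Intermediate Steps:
$q{\left(m,l \right)} = 65 + m^{2} + l m$ ($q{\left(m,l \right)} = \left(m^{2} + l m\right) + 65 = 65 + m^{2} + l m$)
$q{\left(-17,-21 \right)} - \frac{2485 - 593}{2085 - 1629} = \left(65 + \left(-17\right)^{2} - -357\right) - \frac{2485 - 593}{2085 - 1629} = \left(65 + 289 + 357\right) - \frac{2485 + \left(-810 + 217\right)}{456} = 711 - \left(2485 - 593\right) \frac{1}{456} = 711 - 1892 \cdot \frac{1}{456} = 711 - \frac{473}{114} = \frac{80581}{114}$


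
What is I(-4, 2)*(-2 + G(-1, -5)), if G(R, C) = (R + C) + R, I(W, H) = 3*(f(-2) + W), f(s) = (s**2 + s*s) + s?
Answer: -54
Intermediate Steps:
f(s) = s + 2*s**2 (f(s) = (s**2 + s**2) + s = 2*s**2 + s = s + 2*s**2)
I(W, H) = 18 + 3*W (I(W, H) = 3*(-2*(1 + 2*(-2)) + W) = 3*(-2*(1 - 4) + W) = 3*(-2*(-3) + W) = 3*(6 + W) = 18 + 3*W)
G(R, C) = C + 2*R (G(R, C) = (C + R) + R = C + 2*R)
I(-4, 2)*(-2 + G(-1, -5)) = (18 + 3*(-4))*(-2 + (-5 + 2*(-1))) = (18 - 12)*(-2 + (-5 - 2)) = 6*(-2 - 7) = 6*(-9) = -54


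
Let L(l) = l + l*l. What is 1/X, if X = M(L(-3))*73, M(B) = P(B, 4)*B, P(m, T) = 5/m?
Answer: 1/365 ≈ 0.0027397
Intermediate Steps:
L(l) = l + l²
M(B) = 5 (M(B) = (5/B)*B = 5)
X = 365 (X = 5*73 = 365)
1/X = 1/365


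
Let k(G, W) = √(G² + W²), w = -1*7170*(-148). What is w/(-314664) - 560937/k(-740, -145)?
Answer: -44215/13111 - 560937*√22745/113725 ≈ -747.25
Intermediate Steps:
w = 1061160 (w = -7170*(-148) = 1061160)
w/(-314664) - 560937/k(-740, -145) = 1061160/(-314664) - 560937/√((-740)² + (-145)²) = 1061160*(-1/314664) - 560937/√(547600 + 21025) = -44215/13111 - 560937*√22745/113725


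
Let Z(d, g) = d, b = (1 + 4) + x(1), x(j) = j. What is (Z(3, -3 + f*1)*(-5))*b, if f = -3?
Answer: -90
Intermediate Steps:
b = 6 (b = (1 + 4) + 1 = 5 + 1 = 6)
(Z(3, -3 + f*1)*(-5))*b = (3*(-5))*6 = -15*6 = -90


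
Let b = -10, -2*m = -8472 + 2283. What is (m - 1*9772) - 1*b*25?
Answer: -12855/2 ≈ -6427.5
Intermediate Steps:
m = 6189/2 (m = -(-8472 + 2283)/2 = -½*(-6189) = 6189/2 ≈ 3094.5)
(m - 1*9772) - 1*b*25 = (6189/2 - 1*9772) - 1*(-10)*25 = (6189/2 - 9772) - (-10)*25 = -13355/2 - 1*(-250) = -13355/2 + 250 = -12855/2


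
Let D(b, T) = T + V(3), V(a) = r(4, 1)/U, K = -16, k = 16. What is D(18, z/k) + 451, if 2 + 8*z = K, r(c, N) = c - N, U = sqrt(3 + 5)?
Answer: 28855/64 + 3*sqrt(2)/4 ≈ 451.92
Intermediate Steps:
U = 2*sqrt(2) (U = sqrt(8) = 2*sqrt(2) ≈ 2.8284)
z = -9/4 (z = -1/4 + (1/8)*(-16) = -1/4 - 2 = -9/4 ≈ -2.2500)
V(a) = 3*sqrt(2)/4 (V(a) = (4 - 1*1)/((2*sqrt(2))) = (4 - 1)*(sqrt(2)/4) = 3*(sqrt(2)/4) = 3*sqrt(2)/4)
D(b, T) = T + 3*sqrt(2)/4
D(18, z/k) + 451 = (-9/4/16 + 3*sqrt(2)/4) + 451 = (-9/4*1/16 + 3*sqrt(2)/4) + 451 = (-9/64 + 3*sqrt(2)/4) + 451 = 28855/64 + 3*sqrt(2)/4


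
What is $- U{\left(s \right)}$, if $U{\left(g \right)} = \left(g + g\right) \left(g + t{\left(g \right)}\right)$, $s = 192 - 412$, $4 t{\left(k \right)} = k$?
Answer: $-121000$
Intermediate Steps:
$t{\left(k \right)} = \frac{k}{4}$
$s = -220$
$U{\left(g \right)} = \frac{5 g^{2}}{2}$ ($U{\left(g \right)} = \left(g + g\right) \left(g + \frac{g}{4}\right) = 2 g \frac{5 g}{4} = \frac{5 g^{2}}{2}$)
$- U{\left(s \right)} = - \frac{5 \left(-220\right)^{2}}{2} = - \frac{5 \cdot 48400}{2} = \left(-1\right) 121000 = -121000$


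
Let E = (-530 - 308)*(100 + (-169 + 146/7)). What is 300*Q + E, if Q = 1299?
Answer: 3010306/7 ≈ 4.3004e+5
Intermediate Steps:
E = 282406/7 (E = -838*(100 + (-169 + 146*(⅐))) = -838*(100 + (-169 + 146/7)) = -838*(100 - 1037/7) = -838*(-337/7) = 282406/7 ≈ 40344.)
300*Q + E = 300*1299 + 282406/7 = 389700 + 282406/7 = 3010306/7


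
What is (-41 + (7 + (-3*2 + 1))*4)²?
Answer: 1089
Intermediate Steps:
(-41 + (7 + (-3*2 + 1))*4)² = (-41 + (7 + (-6 + 1))*4)² = (-41 + (7 - 5)*4)² = (-41 + 2*4)² = (-41 + 8)² = (-33)² = 1089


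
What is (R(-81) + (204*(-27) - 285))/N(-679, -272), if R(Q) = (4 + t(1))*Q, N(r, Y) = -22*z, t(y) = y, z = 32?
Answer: 3099/352 ≈ 8.8040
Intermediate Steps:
N(r, Y) = -704 (N(r, Y) = -22*32 = -704)
R(Q) = 5*Q (R(Q) = (4 + 1)*Q = 5*Q)
(R(-81) + (204*(-27) - 285))/N(-679, -272) = (5*(-81) + (204*(-27) - 285))/(-704) = (-405 + (-5508 - 285))*(-1/704) = (-405 - 5793)*(-1/704) = -6198*(-1/704) = 3099/352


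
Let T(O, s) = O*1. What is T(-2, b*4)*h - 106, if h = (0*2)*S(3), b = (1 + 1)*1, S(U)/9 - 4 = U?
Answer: -106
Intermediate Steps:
S(U) = 36 + 9*U
b = 2 (b = 2*1 = 2)
h = 0 (h = (0*2)*(36 + 9*3) = 0*(36 + 27) = 0*63 = 0)
T(O, s) = O
T(-2, b*4)*h - 106 = -2*0 - 106 = 0 - 106 = -106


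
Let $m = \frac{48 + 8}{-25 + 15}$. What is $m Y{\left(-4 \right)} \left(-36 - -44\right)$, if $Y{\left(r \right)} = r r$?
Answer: $- \frac{3584}{5} \approx -716.8$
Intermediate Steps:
$Y{\left(r \right)} = r^{2}$
$m = - \frac{28}{5}$ ($m = \frac{56}{-10} = 56 \left(- \frac{1}{10}\right) = - \frac{28}{5} \approx -5.6$)
$m Y{\left(-4 \right)} \left(-36 - -44\right) = - \frac{28 \left(-4\right)^{2}}{5} \left(-36 - -44\right) = \left(- \frac{28}{5}\right) 16 \left(-36 + 44\right) = \left(- \frac{448}{5}\right) 8 = - \frac{3584}{5}$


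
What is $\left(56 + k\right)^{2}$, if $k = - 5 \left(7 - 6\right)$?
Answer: $2601$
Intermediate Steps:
$k = -5$ ($k = \left(-5\right) 1 = -5$)
$\left(56 + k\right)^{2} = \left(56 - 5\right)^{2} = 51^{2} = 2601$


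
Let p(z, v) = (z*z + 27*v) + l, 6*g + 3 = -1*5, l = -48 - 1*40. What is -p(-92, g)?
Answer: -8340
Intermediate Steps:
l = -88 (l = -48 - 40 = -88)
g = -4/3 (g = -½ + (-1*5)/6 = -½ + (⅙)*(-5) = -½ - ⅚ = -4/3 ≈ -1.3333)
p(z, v) = -88 + z² + 27*v (p(z, v) = (z*z + 27*v) - 88 = (z² + 27*v) - 88 = -88 + z² + 27*v)
-p(-92, g) = -(-88 + (-92)² + 27*(-4/3)) = -(-88 + 8464 - 36) = -1*8340 = -8340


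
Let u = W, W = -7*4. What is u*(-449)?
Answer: 12572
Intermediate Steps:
W = -28
u = -28
u*(-449) = -28*(-449) = 12572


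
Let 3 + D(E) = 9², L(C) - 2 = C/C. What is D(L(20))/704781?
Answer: 26/234927 ≈ 0.00011067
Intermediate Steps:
L(C) = 3 (L(C) = 2 + C/C = 2 + 1 = 3)
D(E) = 78 (D(E) = -3 + 9² = -3 + 81 = 78)
D(L(20))/704781 = 78/704781 = 78*(1/704781) = 26/234927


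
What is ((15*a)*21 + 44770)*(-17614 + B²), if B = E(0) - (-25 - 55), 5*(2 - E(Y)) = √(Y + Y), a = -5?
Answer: -470393550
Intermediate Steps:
E(Y) = 2 - √2*√Y/5 (E(Y) = 2 - √(Y + Y)/5 = 2 - √2*√Y/5)
B = 82 (B = (2 - √2*√0/5) - (-25 - 55) = (2 - ⅕*√2*0) - 1*(-80) = (2 + 0) + 80 = 2 + 80 = 82)
((15*a)*21 + 44770)*(-17614 + B²) = ((15*(-5))*21 + 44770)*(-17614 + 82²) = (-75*21 + 44770)*(-17614 + 6724) = (-1575 + 44770)*(-10890) = 43195*(-10890) = -470393550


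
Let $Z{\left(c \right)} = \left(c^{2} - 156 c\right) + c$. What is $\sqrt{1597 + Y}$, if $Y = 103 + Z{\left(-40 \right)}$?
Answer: $10 \sqrt{95} \approx 97.468$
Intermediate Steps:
$Z{\left(c \right)} = c^{2} - 155 c$
$Y = 7903$ ($Y = 103 - 40 \left(-155 - 40\right) = 103 - -7800 = 103 + 7800 = 7903$)
$\sqrt{1597 + Y} = \sqrt{1597 + 7903} = \sqrt{9500} = 10 \sqrt{95}$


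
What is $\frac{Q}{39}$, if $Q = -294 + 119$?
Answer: $- \frac{175}{39} \approx -4.4872$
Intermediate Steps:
$Q = -175$
$\frac{Q}{39} = - \frac{175}{39}$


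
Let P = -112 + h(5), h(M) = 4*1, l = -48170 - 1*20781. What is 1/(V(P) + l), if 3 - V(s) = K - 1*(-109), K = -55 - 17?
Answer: -1/68985 ≈ -1.4496e-5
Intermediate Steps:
K = -72
l = -68951 (l = -48170 - 20781 = -68951)
h(M) = 4
P = -108 (P = -112 + 4 = -108)
V(s) = -34 (V(s) = 3 - (-72 - 1*(-109)) = 3 - (-72 + 109) = 3 - 1*37 = 3 - 37 = -34)
1/(V(P) + l) = 1/(-34 - 68951) = 1/(-68985) = -1/68985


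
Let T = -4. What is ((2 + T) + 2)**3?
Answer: 0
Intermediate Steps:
((2 + T) + 2)**3 = ((2 - 4) + 2)**3 = (-2 + 2)**3 = 0**3 = 0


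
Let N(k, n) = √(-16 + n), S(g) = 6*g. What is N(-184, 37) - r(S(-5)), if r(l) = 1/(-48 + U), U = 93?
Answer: -1/45 + √21 ≈ 4.5604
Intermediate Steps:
r(l) = 1/45 (r(l) = 1/(-48 + 93) = 1/45)
N(-184, 37) - r(S(-5)) = √(-16 + 37) - 1*1/45 = √21 - 1/45 = -1/45 + √21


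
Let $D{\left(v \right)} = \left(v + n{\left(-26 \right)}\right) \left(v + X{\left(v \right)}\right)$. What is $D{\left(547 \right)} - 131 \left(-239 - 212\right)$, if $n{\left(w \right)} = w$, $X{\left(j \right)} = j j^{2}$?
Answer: $85271019351$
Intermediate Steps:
$X{\left(j \right)} = j^{3}$
$D{\left(v \right)} = \left(-26 + v\right) \left(v + v^{3}\right)$ ($D{\left(v \right)} = \left(v - 26\right) \left(v + v^{3}\right) = \left(-26 + v\right) \left(v + v^{3}\right)$)
$D{\left(547 \right)} - 131 \left(-239 - 212\right) = 547 \left(-26 + 547 + 547^{3} - 26 \cdot 547^{2}\right) - 131 \left(-239 - 212\right) = 547 \left(-26 + 547 + 163667323 - 7779434\right) - -59081 = 547 \left(-26 + 547 + 163667323 - 7779434\right) + 59081 = 547 \cdot 155888410 + 59081 = 85270960270 + 59081 = 85271019351$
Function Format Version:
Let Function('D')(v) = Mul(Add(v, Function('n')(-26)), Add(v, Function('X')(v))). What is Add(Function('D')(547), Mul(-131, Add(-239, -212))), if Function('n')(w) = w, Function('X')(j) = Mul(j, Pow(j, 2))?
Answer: 85271019351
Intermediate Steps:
Function('X')(j) = Pow(j, 3)
Function('D')(v) = Mul(Add(-26, v), Add(v, Pow(v, 3))) (Function('D')(v) = Mul(Add(v, -26), Add(v, Pow(v, 3))) = Mul(Add(-26, v), Add(v, Pow(v, 3))))
Add(Function('D')(547), Mul(-131, Add(-239, -212))) = Add(Mul(547, Add(-26, 547, Pow(547, 3), Mul(-26, Pow(547, 2)))), Mul(-131, Add(-239, -212))) = Add(Mul(547, Add(-26, 547, 163667323, Mul(-26, 299209))), Mul(-131, -451)) = Add(Mul(547, Add(-26, 547, 163667323, -7779434)), 59081) = Add(Mul(547, 155888410), 59081) = Add(85270960270, 59081) = 85271019351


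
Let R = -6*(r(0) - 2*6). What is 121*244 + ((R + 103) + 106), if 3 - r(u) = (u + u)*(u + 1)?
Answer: 29787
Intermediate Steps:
r(u) = 3 - 2*u*(1 + u) (r(u) = 3 - (u + u)*(u + 1) = 3 - 2*u*(1 + u))
R = 54 (R = -6*((3 - 2*0 - 2*0²) - 2*6) = -6*((3 + 0 - 2*0) - 12) = -6*((3 + 0 + 0) - 12) = -6*(3 - 12) = -6*(-9) = 54)
121*244 + ((R + 103) + 106) = 121*244 + ((54 + 103) + 106) = 29524 + (157 + 106) = 29524 + 263 = 29787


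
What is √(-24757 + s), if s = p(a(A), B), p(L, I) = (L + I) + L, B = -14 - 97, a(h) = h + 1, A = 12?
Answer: I*√24842 ≈ 157.61*I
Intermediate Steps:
a(h) = 1 + h
B = -111
p(L, I) = I + 2*L (p(L, I) = (I + L) + L = I + 2*L)
s = -85 (s = -111 + 2*(1 + 12) = -111 + 2*13 = -111 + 26 = -85)
√(-24757 + s) = √(-24757 - 85) = √(-24842) = I*√24842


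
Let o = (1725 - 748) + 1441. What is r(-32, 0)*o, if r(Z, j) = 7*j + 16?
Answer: 38688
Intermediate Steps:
r(Z, j) = 16 + 7*j
o = 2418 (o = 977 + 1441 = 2418)
r(-32, 0)*o = (16 + 7*0)*2418 = (16 + 0)*2418 = 16*2418 = 38688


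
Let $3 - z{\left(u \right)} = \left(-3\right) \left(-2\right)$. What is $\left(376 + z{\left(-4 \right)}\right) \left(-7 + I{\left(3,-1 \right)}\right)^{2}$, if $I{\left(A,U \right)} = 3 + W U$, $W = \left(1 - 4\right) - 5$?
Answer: $5968$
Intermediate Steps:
$W = -8$ ($W = -3 - 5 = -8$)
$I{\left(A,U \right)} = 3 - 8 U$
$z{\left(u \right)} = -3$ ($z{\left(u \right)} = 3 - \left(-3\right) \left(-2\right) = 3 - 6 = -3$)
$\left(376 + z{\left(-4 \right)}\right) \left(-7 + I{\left(3,-1 \right)}\right)^{2} = \left(376 - 3\right) \left(-7 + \left(3 - -8\right)\right)^{2} = 373 \left(-7 + \left(3 + 8\right)\right)^{2} = 373 \left(-7 + 11\right)^{2} = 373 \cdot 4^{2} = 373 \cdot 16 = 5968$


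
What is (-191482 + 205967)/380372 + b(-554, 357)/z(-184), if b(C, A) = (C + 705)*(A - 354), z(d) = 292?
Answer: 22067267/13883578 ≈ 1.5895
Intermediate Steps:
b(C, A) = (-354 + A)*(705 + C) (b(C, A) = (705 + C)*(-354 + A) = (-354 + A)*(705 + C))
(-191482 + 205967)/380372 + b(-554, 357)/z(-184) = (-191482 + 205967)/380372 + (-249570 - 354*(-554) + 705*357 + 357*(-554))/292 = 14485*(1/380372) + (-249570 + 196116 + 251685 - 197778)*(1/292) = 14485/380372 + 453*(1/292) = 14485/380372 + 453/292 = 22067267/13883578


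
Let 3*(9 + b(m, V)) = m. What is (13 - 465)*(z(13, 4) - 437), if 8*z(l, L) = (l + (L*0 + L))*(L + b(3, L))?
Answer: 201366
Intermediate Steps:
b(m, V) = -9 + m/3
z(l, L) = (-8 + L)*(L + l)/8 (z(l, L) = ((l + (L*0 + L))*(L + (-9 + (⅓)*3)))/8 = ((l + (0 + L))*(L + (-9 + 1)))/8 = ((l + L)*(L - 8))/8 = ((L + l)*(-8 + L))/8 = ((-8 + L)*(L + l))/8 = (-8 + L)*(L + l)/8)
(13 - 465)*(z(13, 4) - 437) = (13 - 465)*((-1*4 - 1*13 + (⅛)*4² + (⅛)*4*13) - 437) = -452*((-4 - 13 + (⅛)*16 + 13/2) - 437) = -452*((-4 - 13 + 2 + 13/2) - 437) = -452*(-17/2 - 437) = -452*(-891/2) = 201366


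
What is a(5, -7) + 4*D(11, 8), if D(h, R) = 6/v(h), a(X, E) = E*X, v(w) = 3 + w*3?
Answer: -103/3 ≈ -34.333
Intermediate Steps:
v(w) = 3 + 3*w
D(h, R) = 6/(3 + 3*h)
a(5, -7) + 4*D(11, 8) = -7*5 + 4*(2/(1 + 11)) = -35 + 4*(2/12) = -35 + 4*(2*(1/12)) = -35 + 4*(⅙) = -35 + ⅔ = -103/3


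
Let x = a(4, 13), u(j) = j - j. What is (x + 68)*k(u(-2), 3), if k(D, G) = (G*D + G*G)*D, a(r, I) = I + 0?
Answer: 0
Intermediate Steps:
a(r, I) = I
u(j) = 0
k(D, G) = D*(G² + D*G) (k(D, G) = (D*G + G²)*D = (G² + D*G)*D = D*(G² + D*G))
x = 13
(x + 68)*k(u(-2), 3) = (13 + 68)*(0*3*(0 + 3)) = 81*(0*3*3) = 81*0 = 0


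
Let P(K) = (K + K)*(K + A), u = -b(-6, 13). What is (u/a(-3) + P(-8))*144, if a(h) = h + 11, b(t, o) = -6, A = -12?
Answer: 46188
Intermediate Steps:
a(h) = 11 + h
u = 6 (u = -1*(-6) = 6)
P(K) = 2*K*(-12 + K) (P(K) = (K + K)*(K - 12) = (2*K)*(-12 + K) = 2*K*(-12 + K))
(u/a(-3) + P(-8))*144 = (6/(11 - 3) + 2*(-8)*(-12 - 8))*144 = (6/8 + 2*(-8)*(-20))*144 = (6*(⅛) + 320)*144 = (¾ + 320)*144 = (1283/4)*144 = 46188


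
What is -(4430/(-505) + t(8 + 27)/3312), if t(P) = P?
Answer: 2930897/334512 ≈ 8.7617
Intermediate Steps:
-(4430/(-505) + t(8 + 27)/3312) = -(4430/(-505) + (8 + 27)/3312) = -(4430*(-1/505) + 35*(1/3312)) = -(-886/101 + 35/3312) = -1*(-2930897/334512) = 2930897/334512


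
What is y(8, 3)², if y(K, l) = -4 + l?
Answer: 1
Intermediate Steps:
y(8, 3)² = (-4 + 3)² = (-1)² = 1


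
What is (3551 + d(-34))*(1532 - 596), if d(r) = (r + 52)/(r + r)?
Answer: 56499300/17 ≈ 3.3235e+6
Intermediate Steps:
d(r) = (52 + r)/(2*r) (d(r) = (52 + r)/((2*r)) = (52 + r)*(1/(2*r)) = (52 + r)/(2*r))
(3551 + d(-34))*(1532 - 596) = (3551 + (½)*(52 - 34)/(-34))*(1532 - 596) = (3551 + (½)*(-1/34)*18)*936 = (3551 - 9/34)*936 = (120725/34)*936 = 56499300/17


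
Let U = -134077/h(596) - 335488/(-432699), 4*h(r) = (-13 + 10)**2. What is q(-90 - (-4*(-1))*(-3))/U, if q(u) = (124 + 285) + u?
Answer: -429670107/77352305300 ≈ -0.0055547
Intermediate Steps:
h(r) = 9/4 (h(r) = (-13 + 10)**2/4 = (1/4)*(-3)**2 = (1/4)*9 = 9/4)
q(u) = 409 + u
U = -77352305300/1298097 (U = -134077/9/4 - 335488/(-432699) = -134077*4/9 - 335488*(-1/432699) = -536308/9 + 335488/432699 = -77352305300/1298097 ≈ -59589.)
q(-90 - (-4*(-1))*(-3))/U = (409 + (-90 - (-4*(-1))*(-3)))/(-77352305300/1298097) = (409 + (-90 - 4*(-3)))*(-1298097/77352305300) = (409 + (-90 - 1*(-12)))*(-1298097/77352305300) = (409 + (-90 + 12))*(-1298097/77352305300) = (409 - 78)*(-1298097/77352305300) = 331*(-1298097/77352305300) = -429670107/77352305300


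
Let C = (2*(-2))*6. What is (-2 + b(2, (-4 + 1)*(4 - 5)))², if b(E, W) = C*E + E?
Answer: 2304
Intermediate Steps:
C = -24 (C = -4*6 = -24)
b(E, W) = -23*E (b(E, W) = -24*E + E = -23*E)
(-2 + b(2, (-4 + 1)*(4 - 5)))² = (-2 - 23*2)² = (-2 - 46)² = (-48)² = 2304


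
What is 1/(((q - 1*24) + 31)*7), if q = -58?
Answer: -1/357 ≈ -0.0028011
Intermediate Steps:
1/(((q - 1*24) + 31)*7) = 1/(((-58 - 1*24) + 31)*7) = 1/(((-58 - 24) + 31)*7) = 1/((-82 + 31)*7) = 1/(-51*7) = 1/(-357) = -1/357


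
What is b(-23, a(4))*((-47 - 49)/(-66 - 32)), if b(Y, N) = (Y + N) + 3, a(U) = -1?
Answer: -144/7 ≈ -20.571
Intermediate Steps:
b(Y, N) = 3 + N + Y (b(Y, N) = (N + Y) + 3 = 3 + N + Y)
b(-23, a(4))*((-47 - 49)/(-66 - 32)) = (3 - 1 - 23)*((-47 - 49)/(-66 - 32)) = -(-2016)/(-98) = -(-2016)*(-1)/98 = -21*48/49 = -144/7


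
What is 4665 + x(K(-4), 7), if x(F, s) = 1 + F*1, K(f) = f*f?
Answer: 4682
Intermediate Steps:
K(f) = f**2
x(F, s) = 1 + F
4665 + x(K(-4), 7) = 4665 + (1 + (-4)**2) = 4665 + (1 + 16) = 4665 + 17 = 4682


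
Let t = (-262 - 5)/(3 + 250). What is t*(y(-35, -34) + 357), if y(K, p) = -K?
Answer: -104664/253 ≈ -413.69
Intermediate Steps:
t = -267/253 ≈ -1.0553
t*(y(-35, -34) + 357) = -267*(-1*(-35) + 357)/253 = -267*(35 + 357)/253 = -267/253*392 = -104664/253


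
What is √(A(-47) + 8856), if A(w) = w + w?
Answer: √8762 ≈ 93.606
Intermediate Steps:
A(w) = 2*w
√(A(-47) + 8856) = √(2*(-47) + 8856) = √(-94 + 8856) = √8762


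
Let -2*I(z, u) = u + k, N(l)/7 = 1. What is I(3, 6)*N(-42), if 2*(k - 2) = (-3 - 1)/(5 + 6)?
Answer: -301/11 ≈ -27.364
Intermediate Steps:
N(l) = 7 (N(l) = 7*1 = 7)
k = 20/11 (k = 2 + ((-3 - 1)/(5 + 6))/2 = 2 + (-4/11)/2 = 2 + (-4*1/11)/2 = 2 + (1/2)*(-4/11) = 2 - 2/11 = 20/11 ≈ 1.8182)
I(z, u) = -10/11 - u/2 (I(z, u) = -(u + 20/11)/2 = -(20/11 + u)/2 = -10/11 - u/2)
I(3, 6)*N(-42) = (-10/11 - 1/2*6)*7 = (-10/11 - 3)*7 = -43/11*7 = -301/11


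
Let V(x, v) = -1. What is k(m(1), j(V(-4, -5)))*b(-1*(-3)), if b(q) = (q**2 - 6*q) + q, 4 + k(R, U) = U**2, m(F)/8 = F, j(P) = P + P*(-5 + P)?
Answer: -126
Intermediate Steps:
m(F) = 8*F
k(R, U) = -4 + U**2
b(q) = q**2 - 5*q
k(m(1), j(V(-4, -5)))*b(-1*(-3)) = (-4 + (-(-4 - 1))**2)*((-1*(-3))*(-5 - 1*(-3))) = (-4 + (-1*(-5))**2)*(3*(-5 + 3)) = (-4 + 5**2)*(3*(-2)) = (-4 + 25)*(-6) = 21*(-6) = -126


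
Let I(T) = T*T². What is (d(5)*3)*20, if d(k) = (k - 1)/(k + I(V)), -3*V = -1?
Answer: 810/17 ≈ 47.647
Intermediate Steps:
V = ⅓ (V = -⅓*(-1) = ⅓ ≈ 0.33333)
I(T) = T³
d(k) = (-1 + k)/(1/27 + k) (d(k) = (k - 1)/(k + (⅓)³) = (-1 + k)/(k + 1/27) = (-1 + k)/(1/27 + k))
(d(5)*3)*20 = ((27*(-1 + 5)/(1 + 27*5))*3)*20 = ((27*4/(1 + 135))*3)*20 = ((27*4/136)*3)*20 = ((27*(1/136)*4)*3)*20 = ((27/34)*3)*20 = (81/34)*20 = 810/17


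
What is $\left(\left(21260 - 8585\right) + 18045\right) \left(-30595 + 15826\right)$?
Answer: $-453703680$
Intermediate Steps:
$\left(\left(21260 - 8585\right) + 18045\right) \left(-30595 + 15826\right) = \left(12675 + 18045\right) \left(-14769\right) = 30720 \left(-14769\right) = -453703680$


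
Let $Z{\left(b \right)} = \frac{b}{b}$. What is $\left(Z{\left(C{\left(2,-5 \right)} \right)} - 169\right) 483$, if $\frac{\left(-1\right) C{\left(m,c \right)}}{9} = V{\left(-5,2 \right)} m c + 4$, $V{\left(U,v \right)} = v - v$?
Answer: $-81144$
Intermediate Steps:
$V{\left(U,v \right)} = 0$
$C{\left(m,c \right)} = -36$ ($C{\left(m,c \right)} = - 9 \left(0 m c + 4\right) = - 9 \left(0 c + 4\right) = - 9 \left(0 + 4\right) = \left(-9\right) 4 = -36$)
$Z{\left(b \right)} = 1$
$\left(Z{\left(C{\left(2,-5 \right)} \right)} - 169\right) 483 = \left(1 - 169\right) 483 = \left(-168\right) 483 = -81144$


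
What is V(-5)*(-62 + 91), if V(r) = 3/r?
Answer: -87/5 ≈ -17.400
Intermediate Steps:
V(-5)*(-62 + 91) = (3/(-5))*(-62 + 91) = (3*(-⅕))*29 = -⅗*29 = -87/5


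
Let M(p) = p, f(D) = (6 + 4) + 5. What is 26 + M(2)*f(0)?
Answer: 56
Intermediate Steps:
f(D) = 15 (f(D) = 10 + 5 = 15)
26 + M(2)*f(0) = 26 + 2*15 = 26 + 30 = 56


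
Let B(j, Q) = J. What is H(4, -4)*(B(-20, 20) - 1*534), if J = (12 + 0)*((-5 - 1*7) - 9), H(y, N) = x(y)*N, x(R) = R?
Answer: 12576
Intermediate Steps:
H(y, N) = N*y (H(y, N) = y*N = N*y)
J = -252 (J = 12*((-5 - 7) - 9) = 12*(-12 - 9) = 12*(-21) = -252)
B(j, Q) = -252
H(4, -4)*(B(-20, 20) - 1*534) = (-4*4)*(-252 - 1*534) = -16*(-252 - 534) = -16*(-786) = 12576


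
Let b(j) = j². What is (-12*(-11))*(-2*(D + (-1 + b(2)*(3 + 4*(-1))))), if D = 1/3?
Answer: 1232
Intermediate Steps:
D = ⅓ ≈ 0.33333
(-12*(-11))*(-2*(D + (-1 + b(2)*(3 + 4*(-1))))) = (-12*(-11))*(-2*(⅓ + (-1 + 2²*(3 + 4*(-1))))) = 132*(-2*(⅓ + (-1 + 4*(3 - 4)))) = 132*(-2*(⅓ + (-1 + 4*(-1)))) = 132*(-2*(⅓ + (-1 - 4))) = 132*(-2*(⅓ - 5)) = 132*(-2*(-14/3)) = 132*(28/3) = 1232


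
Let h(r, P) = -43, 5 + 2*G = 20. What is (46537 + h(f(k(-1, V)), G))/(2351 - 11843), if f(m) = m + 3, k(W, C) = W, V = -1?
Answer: -1107/226 ≈ -4.8982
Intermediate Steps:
G = 15/2 (G = -5/2 + (½)*20 = -5/2 + 10 = 15/2 ≈ 7.5000)
f(m) = 3 + m
(46537 + h(f(k(-1, V)), G))/(2351 - 11843) = (46537 - 43)/(2351 - 11843) = 46494/(-9492) = 46494*(-1/9492) = -1107/226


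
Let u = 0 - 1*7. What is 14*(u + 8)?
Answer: 14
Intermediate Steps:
u = -7 (u = 0 - 7 = -7)
14*(u + 8) = 14*(-7 + 8) = 14*1 = 14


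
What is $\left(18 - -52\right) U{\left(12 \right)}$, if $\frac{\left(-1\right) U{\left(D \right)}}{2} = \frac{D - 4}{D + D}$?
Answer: $- \frac{140}{3} \approx -46.667$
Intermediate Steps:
$U{\left(D \right)} = - \frac{-4 + D}{D}$ ($U{\left(D \right)} = - 2 \frac{D - 4}{D + D} = - 2 \frac{-4 + D}{2 D} = - \frac{-4 + D}{D}$)
$\left(18 - -52\right) U{\left(12 \right)} = \left(18 - -52\right) \frac{4 - 12}{12} = \left(18 + 52\right) \frac{4 - 12}{12} = 70 \cdot \frac{1}{12} \left(-8\right) = 70 \left(- \frac{2}{3}\right) = - \frac{140}{3}$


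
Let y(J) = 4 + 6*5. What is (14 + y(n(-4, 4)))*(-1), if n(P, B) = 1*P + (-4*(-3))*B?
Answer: -48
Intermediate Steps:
n(P, B) = P + 12*B
y(J) = 34 (y(J) = 4 + 30 = 34)
(14 + y(n(-4, 4)))*(-1) = (14 + 34)*(-1) = 48*(-1) = -48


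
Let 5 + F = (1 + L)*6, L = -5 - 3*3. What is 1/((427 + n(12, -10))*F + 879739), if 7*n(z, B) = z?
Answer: 7/5909090 ≈ 1.1846e-6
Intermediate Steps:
L = -14 (L = -5 - 9 = -14)
n(z, B) = z/7
F = -83 (F = -5 + (1 - 14)*6 = -5 - 13*6 = -5 - 78 = -83)
1/((427 + n(12, -10))*F + 879739) = 1/((427 + (1/7)*12)*(-83) + 879739) = 1/((427 + 12/7)*(-83) + 879739) = 1/((3001/7)*(-83) + 879739) = 1/(-249083/7 + 879739) = 1/(5909090/7) = 7/5909090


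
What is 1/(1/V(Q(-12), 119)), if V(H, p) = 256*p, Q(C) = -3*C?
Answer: 30464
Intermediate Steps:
1/(1/V(Q(-12), 119)) = 1/(1/(256*119)) = 1/(1/30464) = 30464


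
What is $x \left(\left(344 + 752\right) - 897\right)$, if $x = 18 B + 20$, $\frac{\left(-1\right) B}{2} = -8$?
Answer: $61292$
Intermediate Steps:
$B = 16$ ($B = \left(-2\right) \left(-8\right) = 16$)
$x = 308$ ($x = 18 \cdot 16 + 20 = 288 + 20 = 308$)
$x \left(\left(344 + 752\right) - 897\right) = 308 \left(\left(344 + 752\right) - 897\right) = 308 \left(1096 - 897\right) = 308 \cdot 199 = 61292$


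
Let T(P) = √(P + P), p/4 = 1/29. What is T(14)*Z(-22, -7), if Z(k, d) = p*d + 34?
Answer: 1916*√7/29 ≈ 174.80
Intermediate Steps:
p = 4/29 ≈ 0.13793
T(P) = √2*√P (T(P) = √(2*P) = √2*√P)
Z(k, d) = 34 + 4*d/29 (Z(k, d) = 4*d/29 + 34 = 34 + 4*d/29)
T(14)*Z(-22, -7) = (√2*√14)*(34 + (4/29)*(-7)) = (2*√7)*(34 - 28/29) = (2*√7)*(958/29) = 1916*√7/29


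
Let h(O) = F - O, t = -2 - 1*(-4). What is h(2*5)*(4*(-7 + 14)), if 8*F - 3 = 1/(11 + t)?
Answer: -3500/13 ≈ -269.23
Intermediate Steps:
t = 2 (t = -2 + 4 = 2)
F = 5/13 (F = 3/8 + 1/(8*(11 + 2)) = 3/8 + (⅛)/13 = 3/8 + (⅛)*(1/13) = 3/8 + 1/104 = 5/13 ≈ 0.38462)
h(O) = 5/13 - O
h(2*5)*(4*(-7 + 14)) = (5/13 - 2*5)*(4*(-7 + 14)) = (5/13 - 1*10)*(4*7) = (5/13 - 10)*28 = -125/13*28 = -3500/13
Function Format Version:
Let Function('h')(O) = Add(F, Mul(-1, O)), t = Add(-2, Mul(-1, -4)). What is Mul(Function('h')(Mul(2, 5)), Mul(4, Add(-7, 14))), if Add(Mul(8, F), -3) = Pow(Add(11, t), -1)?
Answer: Rational(-3500, 13) ≈ -269.23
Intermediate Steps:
t = 2 (t = Add(-2, 4) = 2)
F = Rational(5, 13) (F = Add(Rational(3, 8), Mul(Rational(1, 8), Pow(Add(11, 2), -1))) = Add(Rational(3, 8), Mul(Rational(1, 8), Pow(13, -1))) = Add(Rational(3, 8), Mul(Rational(1, 8), Rational(1, 13))) = Add(Rational(3, 8), Rational(1, 104)) = Rational(5, 13) ≈ 0.38462)
Function('h')(O) = Add(Rational(5, 13), Mul(-1, O))
Mul(Function('h')(Mul(2, 5)), Mul(4, Add(-7, 14))) = Mul(Add(Rational(5, 13), Mul(-1, Mul(2, 5))), Mul(4, Add(-7, 14))) = Mul(Add(Rational(5, 13), Mul(-1, 10)), Mul(4, 7)) = Mul(Add(Rational(5, 13), -10), 28) = Mul(Rational(-125, 13), 28) = Rational(-3500, 13)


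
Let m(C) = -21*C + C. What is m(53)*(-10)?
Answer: 10600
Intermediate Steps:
m(C) = -20*C
m(53)*(-10) = -20*53*(-10) = -1060*(-10) = 10600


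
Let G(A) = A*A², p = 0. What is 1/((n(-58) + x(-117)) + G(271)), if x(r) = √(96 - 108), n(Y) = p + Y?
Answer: 6634151/132035878472407 - 2*I*√3/396107635417221 ≈ 5.0245e-8 - 8.7454e-15*I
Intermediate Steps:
n(Y) = Y (n(Y) = 0 + Y = Y)
x(r) = 2*I*√3 (x(r) = √(-12) = 2*I*√3)
G(A) = A³
1/((n(-58) + x(-117)) + G(271)) = 1/((-58 + 2*I*√3) + 271³) = 1/((-58 + 2*I*√3) + 19902511) = 1/(19902453 + 2*I*√3)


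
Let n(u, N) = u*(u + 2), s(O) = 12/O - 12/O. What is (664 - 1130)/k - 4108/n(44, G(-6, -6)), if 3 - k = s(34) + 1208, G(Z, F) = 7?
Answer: -1001739/609730 ≈ -1.6429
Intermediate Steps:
s(O) = 0
k = -1205 (k = 3 - (0 + 1208) = 3 - 1*1208 = 3 - 1208 = -1205)
n(u, N) = u*(2 + u)
(664 - 1130)/k - 4108/n(44, G(-6, -6)) = (664 - 1130)/(-1205) - 4108*1/(44*(2 + 44)) = -466*(-1/1205) - 4108/(44*46) = 466/1205 - 4108/2024 = 466/1205 - 4108*1/2024 = 466/1205 - 1027/506 = -1001739/609730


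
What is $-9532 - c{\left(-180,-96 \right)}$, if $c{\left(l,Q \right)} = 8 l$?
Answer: $-8092$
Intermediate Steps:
$-9532 - c{\left(-180,-96 \right)} = -9532 - 8 \left(-180\right) = -9532 - -1440 = -9532 + 1440 = -8092$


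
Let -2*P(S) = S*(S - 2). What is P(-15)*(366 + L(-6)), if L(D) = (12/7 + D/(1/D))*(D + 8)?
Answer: -393975/7 ≈ -56282.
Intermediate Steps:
P(S) = -S*(-2 + S)/2 (P(S) = -S*(S - 2)/2 = -S*(-2 + S)/2)
L(D) = (8 + D)*(12/7 + D²) (L(D) = (12*(⅐) + D*D)*(8 + D) = (12/7 + D²)*(8 + D) = (8 + D)*(12/7 + D²))
P(-15)*(366 + L(-6)) = ((½)*(-15)*(2 - 1*(-15)))*(366 + (96/7 + (-6)³ + 8*(-6)² + (12/7)*(-6))) = ((½)*(-15)*(2 + 15))*(366 + (96/7 - 216 + 8*36 - 72/7)) = ((½)*(-15)*17)*(366 + (96/7 - 216 + 288 - 72/7)) = -255*(366 + 528/7)/2 = -255/2*3090/7 = -393975/7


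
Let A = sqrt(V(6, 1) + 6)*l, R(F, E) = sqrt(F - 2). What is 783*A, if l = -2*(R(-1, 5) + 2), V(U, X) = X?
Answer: 1566*sqrt(7)*(-2 - I*sqrt(3)) ≈ -8286.5 - 7176.3*I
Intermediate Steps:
R(F, E) = sqrt(-2 + F)
l = -4 - 2*I*sqrt(3) (l = -2*(sqrt(-2 - 1) + 2) = -2*(sqrt(-3) + 2) = -2*(I*sqrt(3) + 2) = -2*(2 + I*sqrt(3)) = -4 - 2*I*sqrt(3) ≈ -4.0 - 3.4641*I)
A = sqrt(7)*(-4 - 2*I*sqrt(3)) (A = sqrt(1 + 6)*(-4 - 2*I*sqrt(3)) = sqrt(7)*(-4 - 2*I*sqrt(3)) ≈ -10.583 - 9.1651*I)
783*A = 783*(2*sqrt(7)*(-2 - I*sqrt(3))) = 1566*sqrt(7)*(-2 - I*sqrt(3))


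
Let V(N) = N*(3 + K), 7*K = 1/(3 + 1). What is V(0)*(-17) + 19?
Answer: 19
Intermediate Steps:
K = 1/28 (K = 1/(7*(3 + 1)) = (1/7)/4 = (1/7)*(1/4) = 1/28 ≈ 0.035714)
V(N) = 85*N/28 (V(N) = N*(3 + 1/28) = N*(85/28) = 85*N/28)
V(0)*(-17) + 19 = ((85/28)*0)*(-17) + 19 = 0*(-17) + 19 = 0 + 19 = 19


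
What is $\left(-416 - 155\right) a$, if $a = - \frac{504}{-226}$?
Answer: $- \frac{143892}{113} \approx -1273.4$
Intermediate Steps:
$a = \frac{252}{113}$ ($a = \left(-504\right) \left(- \frac{1}{226}\right) = \frac{252}{113} \approx 2.2301$)
$\left(-416 - 155\right) a = \left(-416 - 155\right) \frac{252}{113} = \left(-571\right) \frac{252}{113} = - \frac{143892}{113}$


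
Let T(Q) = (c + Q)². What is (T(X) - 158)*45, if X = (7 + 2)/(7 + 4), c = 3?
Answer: -780930/121 ≈ -6454.0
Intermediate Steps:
X = 9/11 ≈ 0.81818
T(Q) = (3 + Q)²
(T(X) - 158)*45 = ((3 + 9/11)² - 158)*45 = ((42/11)² - 158)*45 = (1764/121 - 158)*45 = -17354/121*45 = -780930/121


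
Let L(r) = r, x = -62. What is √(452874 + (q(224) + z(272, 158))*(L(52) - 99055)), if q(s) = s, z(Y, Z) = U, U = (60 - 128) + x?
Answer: 12*I*√61482 ≈ 2975.5*I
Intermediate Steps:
U = -130 (U = (60 - 128) - 62 = -68 - 62 = -130)
z(Y, Z) = -130
√(452874 + (q(224) + z(272, 158))*(L(52) - 99055)) = √(452874 + (224 - 130)*(52 - 99055)) = √(452874 + 94*(-99003)) = √(452874 - 9306282) = √(-8853408) = 12*I*√61482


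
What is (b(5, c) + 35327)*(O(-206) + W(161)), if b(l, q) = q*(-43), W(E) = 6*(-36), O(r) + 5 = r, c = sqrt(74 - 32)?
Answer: -15084629 + 18361*sqrt(42) ≈ -1.4966e+7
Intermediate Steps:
c = sqrt(42) ≈ 6.4807
O(r) = -5 + r
W(E) = -216
b(l, q) = -43*q
(b(5, c) + 35327)*(O(-206) + W(161)) = (-43*sqrt(42) + 35327)*((-5 - 206) - 216) = (35327 - 43*sqrt(42))*(-211 - 216) = (35327 - 43*sqrt(42))*(-427) = -15084629 + 18361*sqrt(42)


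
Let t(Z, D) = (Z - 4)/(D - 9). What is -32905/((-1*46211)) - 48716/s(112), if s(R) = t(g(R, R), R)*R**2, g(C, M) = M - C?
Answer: 58381548527/579670784 ≈ 100.71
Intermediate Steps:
t(Z, D) = (-4 + Z)/(-9 + D)
s(R) = -4*R**2/(-9 + R) (s(R) = ((-4 + (R - R))/(-9 + R))*R**2 = ((-4 + 0)/(-9 + R))*R**2 = (-4/(-9 + R))*R**2 = -4*R**2/(-9 + R))
-32905/((-1*46211)) - 48716/s(112) = -32905/((-1*46211)) - 48716/((-4*112**2/(-9 + 112))) = -32905/(-46211) - 48716/((-4*12544/103)) = -32905*(-1/46211) - 48716/((-4*12544*1/103)) = 32905/46211 - 48716/(-50176/103) = 32905/46211 - 48716*(-103/50176) = 32905/46211 + 1254437/12544 = 58381548527/579670784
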